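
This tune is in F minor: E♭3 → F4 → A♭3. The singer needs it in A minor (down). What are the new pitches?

G2 A3 C3

From F down to A is a minor sixth; apply that to each pitch.
Eb3 gives G2
F4 gives A3
Ab3 gives C3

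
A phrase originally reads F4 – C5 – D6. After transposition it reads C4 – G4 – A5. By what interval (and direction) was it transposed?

Take the first pair: F4 → C4. F to C spans 4 letter names, so the interval is some kind of fourth.
C4 to F4 is 5 semitones, which makes it a perfect fourth; the second version is lower, so the direction is down.
Checking another pair — D6 → A5 — gives the same interval.

down a perfect fourth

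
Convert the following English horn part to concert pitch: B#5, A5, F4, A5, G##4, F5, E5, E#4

E#5 D5 Bb3 D5 C##4 Bb4 A4 A#3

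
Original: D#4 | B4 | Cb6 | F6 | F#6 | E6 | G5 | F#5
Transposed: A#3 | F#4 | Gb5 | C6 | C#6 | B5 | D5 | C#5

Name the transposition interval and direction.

down a perfect fourth

From D#4 to A#3 is 4 letter names — a fourth of some quality.
A#3 to D#4 is 5 semitones, which makes it a perfect fourth; the second version is lower, so the direction is down.
Checking another pair — F#5 → C#5 — gives the same interval.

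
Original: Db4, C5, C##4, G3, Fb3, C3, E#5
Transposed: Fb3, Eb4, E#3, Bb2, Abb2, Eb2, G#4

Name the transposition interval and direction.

down a major sixth

Take the first pair: Db4 → Fb3. D to F spans 6 letter names, so the interval is some kind of sixth.
Fb3 to Db4 is 9 semitones, which makes it a major sixth; the second version is lower, so the direction is down.
Checking another pair — E#5 → G#4 — gives the same interval.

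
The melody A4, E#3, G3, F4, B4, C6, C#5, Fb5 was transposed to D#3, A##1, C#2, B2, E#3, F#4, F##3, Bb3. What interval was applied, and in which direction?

down a diminished twelfth

From A4 to D#3 is 12 letter names — a twelfth of some quality.
D#3 to A4 is 18 semitones, which makes it a diminished twelfth; the second version is lower, so the direction is down.
Checking another pair — Fb5 → Bb3 — gives the same interval.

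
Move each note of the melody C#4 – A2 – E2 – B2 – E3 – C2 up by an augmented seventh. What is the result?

B##4 G##3 D##3 A##3 D##4 B#2

C#4 to B##4
A2 to G##3
E2 to D##3
B2 to A##3
E3 to D##4
C2 to B#2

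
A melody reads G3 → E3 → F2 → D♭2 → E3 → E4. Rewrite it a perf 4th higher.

C4 A3 Bb2 Gb2 A3 A4

A perfect fourth up from G3 gives C4.
E3: a fourth up reaches A, and 5 semitones makes it A3.
F2 up a perfect fourth is Bb2.
A perfect fourth up from Db2 gives Gb2.
A perfect fourth up from E3 gives A3.
E4 up a perfect fourth is A4.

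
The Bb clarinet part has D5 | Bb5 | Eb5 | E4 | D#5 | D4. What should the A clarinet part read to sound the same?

Eb5 Cb6 Fb5 F4 E5 Eb4

First find concert pitch: the Bb clarinet sounds a major second below written, so D5 Bb5 Eb5 E4 D#5 D4 sounds C5 Ab5 Db5 D4 C#5 C4.
Then write for A clarinet: it sounds a minor third below written, so the part must be a minor third above concert.
C5 → Eb5
Ab5 → Cb6
Db5 → Fb5
D4 → F4
C#5 → E5
C4 → Eb4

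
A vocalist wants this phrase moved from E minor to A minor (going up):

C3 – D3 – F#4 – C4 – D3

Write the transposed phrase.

From E up to A is a perfect fourth; apply that to each pitch.
C3 gives F3
D3 gives G3
F#4 gives B4
C4 gives F4
D3 gives G3

F3 G3 B4 F4 G3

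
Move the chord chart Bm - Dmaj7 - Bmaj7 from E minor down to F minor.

Cm Ebmaj7 Cmaj7

E minor down to F minor is a major seventh; each chord root moves by that interval while the quality stays the same.
Bm: root B down a major seventh → C, giving Cm.
Dmaj7: root D down a major seventh → Eb, giving Ebmaj7.
Bmaj7: root B down a major seventh → C, giving Cmaj7.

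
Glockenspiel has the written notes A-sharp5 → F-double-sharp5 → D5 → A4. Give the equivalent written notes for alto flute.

D#8 B#7 G7 D7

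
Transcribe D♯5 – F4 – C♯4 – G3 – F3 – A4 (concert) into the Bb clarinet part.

E#5 G4 D#4 A3 G3 B4

The Bb clarinet sounds a major second below written, so the written part must be a major second above concert — transpose each note up.
D#5 gives E#5
F4 gives G4
C#4 gives D#4
G3 gives A3
F3 gives G3
A4 gives B4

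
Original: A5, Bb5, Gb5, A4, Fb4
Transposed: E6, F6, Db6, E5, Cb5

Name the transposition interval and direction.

up a perfect fifth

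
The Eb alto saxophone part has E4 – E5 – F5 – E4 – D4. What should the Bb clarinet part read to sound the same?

First find concert pitch: the Eb alto saxophone sounds a major sixth below written, so E4 E5 F5 E4 D4 sounds G3 G4 Ab4 G3 F3.
Then write for Bb clarinet: it sounds a major second below written, so the part must be a major second above concert.
G3 → A3
G4 → A4
Ab4 → Bb4
G3 → A3
F3 → G3

A3 A4 Bb4 A3 G3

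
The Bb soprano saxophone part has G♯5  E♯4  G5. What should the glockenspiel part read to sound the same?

First find concert pitch: the Bb soprano saxophone sounds a major second below written, so G♯5 E♯4 G5 sounds F#5 D#4 F5.
Then write for glockenspiel: it sounds a perfect fifteenth above written, so the part must be a perfect fifteenth below concert.
F#5 → F#3
D#4 → D#2
F5 → F3

F#3 D#2 F3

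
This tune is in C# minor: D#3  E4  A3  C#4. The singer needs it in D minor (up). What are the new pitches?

From C# up to D is a minor second; apply that to each pitch.
D#3 → E3
E4 → F4
A3 → Bb3
C#4 → D4

E3 F4 Bb3 D4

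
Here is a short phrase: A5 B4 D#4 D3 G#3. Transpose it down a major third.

A major third down from A5 gives F5.
B4 down a major third is G4.
D#4 down a major third is B3.
D3 down a major third is Bb2.
A major third down from G#3 gives E3.

F5 G4 B3 Bb2 E3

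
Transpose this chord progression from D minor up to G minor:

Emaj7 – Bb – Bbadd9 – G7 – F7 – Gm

Amaj7 Eb Ebadd9 C7 Bb7 Cm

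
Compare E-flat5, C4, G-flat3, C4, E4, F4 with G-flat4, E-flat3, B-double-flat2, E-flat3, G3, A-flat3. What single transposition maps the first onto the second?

down a major sixth

Take the first pair: Eb5 → Gb4. E to G spans 6 letter names, so the interval is some kind of sixth.
Gb4 to Eb5 is 9 semitones, which makes it a major sixth; the second version is lower, so the direction is down.
Checking another pair — F4 → Ab3 — gives the same interval.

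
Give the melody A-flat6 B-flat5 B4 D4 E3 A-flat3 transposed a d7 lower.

B5 C#5 C##4 E#3 F##2 B2

Ab6 gives B5
Bb5 gives C#5
B4 gives C##4
D4 gives E#3
E3 gives F##2
Ab3 gives B2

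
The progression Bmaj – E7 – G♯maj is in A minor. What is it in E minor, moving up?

F#maj B7 D#maj

A minor up to E minor is a perfect fifth; each chord root moves by that interval while the quality stays the same.
Bmaj: root B up a perfect fifth → F#, giving F#maj.
E7: root E up a perfect fifth → B, giving B7.
G♯maj: root G♯ up a perfect fifth → D#, giving D#maj.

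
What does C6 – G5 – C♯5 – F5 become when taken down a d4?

G#5 D#5 G##4 C#5

C6: a fourth down reaches G, and 4 semitones makes it G#5.
A diminished fourth down from G5 gives D#5.
C#5: a fourth down reaches G, and 4 semitones makes it G##4.
A diminished fourth down from F5 gives C#5.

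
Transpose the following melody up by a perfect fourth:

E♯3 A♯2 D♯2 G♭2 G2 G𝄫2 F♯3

E#3 -> A#3
A#2 -> D#3
D#2 -> G#2
Gb2 -> Cb3
G2 -> C3
Gbb2 -> Cbb3
F#3 -> B3

A#3 D#3 G#2 Cb3 C3 Cbb3 B3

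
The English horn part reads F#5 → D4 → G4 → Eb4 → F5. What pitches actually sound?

Written C4 on the English horn sounds as F3, a perfect fifth lower; apply that shift to every note.
F#5 gives B4
D4 gives G3
G4 gives C4
Eb4 gives Ab3
F5 gives Bb4

B4 G3 C4 Ab3 Bb4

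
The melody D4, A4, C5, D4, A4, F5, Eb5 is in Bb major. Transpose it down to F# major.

A#3 E#4 G#4 A#3 E#4 C#5 B4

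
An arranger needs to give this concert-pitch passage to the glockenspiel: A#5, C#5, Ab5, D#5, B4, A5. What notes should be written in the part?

A#3 C#3 Ab3 D#3 B2 A3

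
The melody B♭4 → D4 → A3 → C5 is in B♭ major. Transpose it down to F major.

F4 A3 E3 G4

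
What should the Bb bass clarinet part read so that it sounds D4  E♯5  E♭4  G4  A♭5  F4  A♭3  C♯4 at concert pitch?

E5 F##6 F5 A5 Bb6 G5 Bb4 D#5

The Bb bass clarinet sounds a major ninth below written, so the written part must be a major ninth above concert — transpose each note up.
D4 becomes E5
E#5 becomes F##6
Eb4 becomes F5
G4 becomes A5
Ab5 becomes Bb6
F4 becomes G5
Ab3 becomes Bb4
C#4 becomes D#5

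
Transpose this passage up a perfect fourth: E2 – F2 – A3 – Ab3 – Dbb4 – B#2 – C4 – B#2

A2 Bb2 D4 Db4 Gbb4 E#3 F4 E#3

E2 up a perfect fourth is A2.
F2: a fourth up reaches B, and 5 semitones makes it Bb2.
A3 up a perfect fourth is D4.
Ab3: a fourth up reaches D, and 5 semitones makes it Db4.
A perfect fourth up from Dbb4 gives Gbb4.
B#2 up a perfect fourth is E#3.
A perfect fourth up from C4 gives F4.
B#2 up a perfect fourth is E#3.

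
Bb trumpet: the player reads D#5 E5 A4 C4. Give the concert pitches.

C#5 D5 G4 Bb3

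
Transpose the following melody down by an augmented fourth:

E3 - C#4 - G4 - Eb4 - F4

Bb2 G3 Db4 Bbb3 Cb4

E3: a fourth down reaches B, and 6 semitones makes it Bb2.
An augmented fourth down from C#4 gives G3.
G4: a fourth down reaches D, and 6 semitones makes it Db4.
An augmented fourth down from Eb4 gives Bbb3.
F4 down an augmented fourth is Cb4.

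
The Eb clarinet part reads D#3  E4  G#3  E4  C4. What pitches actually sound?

Written C4 on the Eb clarinet sounds as Eb4, a minor third higher; apply that shift to every note.
D#3 to F#3
E4 to G4
G#3 to B3
E4 to G4
C4 to Eb4

F#3 G4 B3 G4 Eb4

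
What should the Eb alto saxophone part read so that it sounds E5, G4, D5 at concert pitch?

The Eb alto saxophone sounds a major sixth below written, so the written part must be a major sixth above concert — transpose each note up.
E5 to C#6
G4 to E5
D5 to B5

C#6 E5 B5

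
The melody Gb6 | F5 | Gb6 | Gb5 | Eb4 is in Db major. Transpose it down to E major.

Db major to E major down is a diminished seventh, so every note moves down by that interval.
Gb6 -> A5
F5 -> G#4
Gb6 -> A5
Gb5 -> A4
Eb4 -> F#3

A5 G#4 A5 A4 F#3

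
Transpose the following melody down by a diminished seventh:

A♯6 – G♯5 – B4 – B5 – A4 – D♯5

B##5 A##4 C##4 C##5 B#3 E##4

A#6 gives B##5
G#5 gives A##4
B4 gives C##4
B5 gives C##5
A4 gives B#3
D#5 gives E##4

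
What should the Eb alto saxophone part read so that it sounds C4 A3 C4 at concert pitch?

Written C4 sounds as Eb3 on the Eb alto saxophone, so concert pitches are written a major sixth up.
C4 -> A4
A3 -> F#4
C4 -> A4

A4 F#4 A4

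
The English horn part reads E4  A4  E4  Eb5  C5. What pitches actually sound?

Written C4 on the English horn sounds as F3, a perfect fifth lower; apply that shift to every note.
E4 gives A3
A4 gives D4
E4 gives A3
Eb5 gives Ab4
C5 gives F4

A3 D4 A3 Ab4 F4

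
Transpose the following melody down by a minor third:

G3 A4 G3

E3 F#4 E3

G3 becomes E3
A4 becomes F#4
G3 becomes E3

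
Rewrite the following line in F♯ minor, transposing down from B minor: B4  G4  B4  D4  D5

B minor to F♯ minor down is a perfect fourth, so every note moves down by that interval.
B4 → F#4
G4 → D4
B4 → F#4
D4 → A3
D5 → A4

F#4 D4 F#4 A3 A4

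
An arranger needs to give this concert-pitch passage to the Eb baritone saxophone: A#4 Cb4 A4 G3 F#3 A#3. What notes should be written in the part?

Written C4 sounds as Eb2 on the Eb baritone saxophone, so concert pitches are written a major thirteenth up.
A#4 to F##6
Cb4 to Ab5
A4 to F#6
G3 to E5
F#3 to D#5
A#3 to F##5

F##6 Ab5 F#6 E5 D#5 F##5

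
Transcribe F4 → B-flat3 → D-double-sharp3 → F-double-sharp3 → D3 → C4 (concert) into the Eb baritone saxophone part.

D6 G5 B##4 D##5 B4 A5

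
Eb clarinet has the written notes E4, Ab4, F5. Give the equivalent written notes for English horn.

D5 Gb5 Eb6

First find concert pitch: the Eb clarinet sounds a minor third above written, so E4 Ab4 F5 sounds G4 Cb5 Ab5.
Then write for English horn: it sounds a perfect fifth below written, so the part must be a perfect fifth above concert.
G4 → D5
Cb5 → Gb5
Ab5 → Eb6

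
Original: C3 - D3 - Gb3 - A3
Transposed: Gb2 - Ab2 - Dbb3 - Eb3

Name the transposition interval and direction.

down an augmented fourth

Take the first pair: C3 → Gb2. C to G spans 4 letter names, so the interval is some kind of fourth.
Gb2 to C3 is 6 semitones, which makes it an augmented fourth; the second version is lower, so the direction is down.
Checking another pair — A3 → Eb3 — gives the same interval.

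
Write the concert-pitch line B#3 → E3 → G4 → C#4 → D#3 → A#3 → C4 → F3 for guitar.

B#4 E4 G5 C#5 D#4 A#4 C5 F4

The guitar sounds a perfect octave below written, so the written part must be a perfect octave above concert — transpose each note up.
B#3 to B#4
E3 to E4
G4 to G5
C#4 to C#5
D#3 to D#4
A#3 to A#4
C4 to C5
F3 to F4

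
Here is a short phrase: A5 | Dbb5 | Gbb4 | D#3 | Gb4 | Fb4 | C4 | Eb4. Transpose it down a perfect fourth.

E5 Abb4 Dbb4 A#2 Db4 Cb4 G3 Bb3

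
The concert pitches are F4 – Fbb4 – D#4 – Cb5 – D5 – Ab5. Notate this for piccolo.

Written C4 sounds as C5 on the piccolo, so concert pitches are written a perfect octave down.
F4 → F3
Fbb4 → Fbb3
D#4 → D#3
Cb5 → Cb4
D5 → D4
Ab5 → Ab4

F3 Fbb3 D#3 Cb4 D4 Ab4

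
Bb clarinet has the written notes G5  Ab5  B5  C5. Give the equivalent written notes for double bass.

F6 Gb6 A6 Bb5

First find concert pitch: the Bb clarinet sounds a major second below written, so G5 Ab5 B5 C5 sounds F5 Gb5 A5 Bb4.
Then write for double bass: it sounds a perfect octave below written, so the part must be a perfect octave above concert.
F5 → F6
Gb5 → Gb6
A5 → A6
Bb4 → Bb5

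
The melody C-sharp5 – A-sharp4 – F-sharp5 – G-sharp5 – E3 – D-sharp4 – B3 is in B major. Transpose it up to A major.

B major to A major up is a minor seventh, so every note moves up by that interval.
C#5 becomes B5
A#4 becomes G#5
F#5 becomes E6
G#5 becomes F#6
E3 becomes D4
D#4 becomes C#5
B3 becomes A4

B5 G#5 E6 F#6 D4 C#5 A4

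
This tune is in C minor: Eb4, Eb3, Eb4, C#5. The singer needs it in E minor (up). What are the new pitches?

G4 G3 G4 E#5

From C up to E is a major third; apply that to each pitch.
Eb4 -> G4
Eb3 -> G3
Eb4 -> G4
C#5 -> E#5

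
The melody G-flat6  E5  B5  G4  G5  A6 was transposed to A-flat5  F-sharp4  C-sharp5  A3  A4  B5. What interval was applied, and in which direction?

down a minor seventh

From Gb6 to Ab5 is 7 letter names — a seventh of some quality.
Ab5 to Gb6 is 10 semitones, which makes it a minor seventh; the second version is lower, so the direction is down.
Checking another pair — A6 → B5 — gives the same interval.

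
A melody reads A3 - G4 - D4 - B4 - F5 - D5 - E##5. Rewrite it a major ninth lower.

A3 -> G2
G4 -> F3
D4 -> C3
B4 -> A3
F5 -> Eb4
D5 -> C4
E##5 -> D##4

G2 F3 C3 A3 Eb4 C4 D##4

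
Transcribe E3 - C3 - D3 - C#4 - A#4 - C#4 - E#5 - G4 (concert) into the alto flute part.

A3 F3 G3 F#4 D#5 F#4 A#5 C5

The alto flute sounds a perfect fourth below written, so the written part must be a perfect fourth above concert — transpose each note up.
E3 -> A3
C3 -> F3
D3 -> G3
C#4 -> F#4
A#4 -> D#5
C#4 -> F#4
E#5 -> A#5
G4 -> C5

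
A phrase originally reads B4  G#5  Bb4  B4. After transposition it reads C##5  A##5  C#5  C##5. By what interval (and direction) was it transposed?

up an augmented second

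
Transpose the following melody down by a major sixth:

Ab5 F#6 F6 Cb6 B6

Cb5 A5 Ab5 Ebb5 D6

Ab5: a sixth down reaches C, and 9 semitones makes it Cb5.
A major sixth down from F#6 gives A5.
F6: a sixth down reaches A, and 9 semitones makes it Ab5.
Cb6 down a major sixth is Ebb5.
B6: a sixth down reaches D, and 9 semitones makes it D6.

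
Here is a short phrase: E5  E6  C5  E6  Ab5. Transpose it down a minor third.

C#5 C#6 A4 C#6 F5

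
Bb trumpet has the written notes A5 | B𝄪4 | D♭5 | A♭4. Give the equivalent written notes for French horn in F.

D6 E##5 Gb5 Db5

First find concert pitch: the Bb trumpet sounds a major second below written, so A5 B𝄪4 D♭5 A♭4 sounds G5 A##4 Cb5 Gb4.
Then write for French horn in F: it sounds a perfect fifth below written, so the part must be a perfect fifth above concert.
G5 → D6
A##4 → E##5
Cb5 → Gb5
Gb4 → Db5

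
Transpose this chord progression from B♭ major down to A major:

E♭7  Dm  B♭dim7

D7 C#m Adim7

B♭ major down to A major is a minor second; each chord root moves by that interval while the quality stays the same.
E♭7: root E♭ down a minor second → D, giving D7.
Dm: root D down a minor second → C#, giving C#m.
B♭dim7: root B♭ down a minor second → A, giving Adim7.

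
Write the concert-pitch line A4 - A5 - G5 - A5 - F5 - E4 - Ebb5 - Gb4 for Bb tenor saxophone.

Written C4 sounds as Bb2 on the Bb tenor saxophone, so concert pitches are written a major ninth up.
A4 → B5
A5 → B6
G5 → A6
A5 → B6
F5 → G6
E4 → F#5
Ebb5 → Fb6
Gb4 → Ab5

B5 B6 A6 B6 G6 F#5 Fb6 Ab5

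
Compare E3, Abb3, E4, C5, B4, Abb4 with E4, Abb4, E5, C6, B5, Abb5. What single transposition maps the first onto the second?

up a perfect octave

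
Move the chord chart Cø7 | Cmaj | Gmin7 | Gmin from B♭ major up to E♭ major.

B♭ major up to E♭ major is a perfect fourth; each chord root moves by that interval while the quality stays the same.
Cø7: root C up a perfect fourth → F, giving Fø7.
Cmaj: root C up a perfect fourth → F, giving Fmaj.
Gmin7: root G up a perfect fourth → C, giving Cmin7.
Gmin: root G up a perfect fourth → C, giving Cmin.

Fø7 Fmaj Cmin7 Cmin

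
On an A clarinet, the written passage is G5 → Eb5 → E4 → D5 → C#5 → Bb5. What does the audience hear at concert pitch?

E5 C5 C#4 B4 A#4 G5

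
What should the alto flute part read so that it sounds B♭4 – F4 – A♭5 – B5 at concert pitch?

Eb5 Bb4 Db6 E6

Written C4 sounds as G3 on the alto flute, so concert pitches are written a perfect fourth up.
Bb4 to Eb5
F4 to Bb4
Ab5 to Db6
B5 to E6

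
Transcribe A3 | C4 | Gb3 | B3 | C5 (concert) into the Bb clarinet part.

The Bb clarinet sounds a major second below written, so the written part must be a major second above concert — transpose each note up.
A3 becomes B3
C4 becomes D4
Gb3 becomes Ab3
B3 becomes C#4
C5 becomes D5

B3 D4 Ab3 C#4 D5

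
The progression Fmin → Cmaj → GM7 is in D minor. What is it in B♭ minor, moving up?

Dbmin Abmaj EbM7

D minor up to B♭ minor is a minor sixth; each chord root moves by that interval while the quality stays the same.
Fmin: root F up a minor sixth → Db, giving Dbmin.
Cmaj: root C up a minor sixth → Ab, giving Abmaj.
GM7: root G up a minor sixth → Eb, giving EbM7.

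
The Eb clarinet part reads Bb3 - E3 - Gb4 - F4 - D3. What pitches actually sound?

The Eb clarinet sounds a minor third above written, so transpose each written note up a minor third.
Bb3 → Db4
E3 → G3
Gb4 → Bbb4
F4 → Ab4
D3 → F3

Db4 G3 Bbb4 Ab4 F3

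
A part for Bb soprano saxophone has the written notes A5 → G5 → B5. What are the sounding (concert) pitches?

The Bb soprano saxophone sounds a major second below written, so transpose each written note down a major second.
A5 to G5
G5 to F5
B5 to A5

G5 F5 A5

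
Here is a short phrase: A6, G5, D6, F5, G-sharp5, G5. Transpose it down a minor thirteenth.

C#5 B3 F#4 A3 B#3 B3

A6 gives C#5
G5 gives B3
D6 gives F#4
F5 gives A3
G#5 gives B#3
G5 gives B3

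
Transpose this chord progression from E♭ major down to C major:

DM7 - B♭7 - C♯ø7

E♭ major down to C major is a minor third; each chord root moves by that interval while the quality stays the same.
DM7: root D down a minor third → B, giving BM7.
B♭7: root B♭ down a minor third → G, giving G7.
C♯ø7: root C♯ down a minor third → A#, giving A#ø7.

BM7 G7 A#ø7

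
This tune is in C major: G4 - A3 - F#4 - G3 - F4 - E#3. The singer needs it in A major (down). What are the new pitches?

E4 F#3 D#4 E3 D4 C##3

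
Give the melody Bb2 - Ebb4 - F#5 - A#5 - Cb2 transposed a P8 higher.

Bb3 Ebb5 F#6 A#6 Cb3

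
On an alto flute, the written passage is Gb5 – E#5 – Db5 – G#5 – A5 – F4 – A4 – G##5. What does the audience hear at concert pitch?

The alto flute sounds a perfect fourth below written, so transpose each written note down a perfect fourth.
Gb5 to Db5
E#5 to B#4
Db5 to Ab4
G#5 to D#5
A5 to E5
F4 to C4
A4 to E4
G##5 to D##5

Db5 B#4 Ab4 D#5 E5 C4 E4 D##5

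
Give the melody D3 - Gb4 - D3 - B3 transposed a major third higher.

D3 becomes F#3
Gb4 becomes Bb4
D3 becomes F#3
B3 becomes D#4

F#3 Bb4 F#3 D#4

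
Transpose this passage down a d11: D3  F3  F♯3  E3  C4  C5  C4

D3 becomes A#1
F3 becomes C#2
F#3 becomes C##2
E3 becomes B#1
C4 becomes G#2
C5 becomes G#3
C4 becomes G#2

A#1 C#2 C##2 B#1 G#2 G#3 G#2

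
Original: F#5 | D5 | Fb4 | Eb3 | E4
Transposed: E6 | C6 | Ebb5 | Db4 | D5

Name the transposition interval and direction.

From F#5 to E6 is 7 letter names — a seventh of some quality.
F#5 to E6 is 10 semitones, which makes it a minor seventh; the second version is higher, so the direction is up.
Checking another pair — E4 → D5 — gives the same interval.

up a minor seventh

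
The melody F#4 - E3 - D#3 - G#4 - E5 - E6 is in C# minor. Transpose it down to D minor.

G3 F2 E2 A3 F4 F5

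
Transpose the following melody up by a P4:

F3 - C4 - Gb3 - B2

Bb3 F4 Cb4 E3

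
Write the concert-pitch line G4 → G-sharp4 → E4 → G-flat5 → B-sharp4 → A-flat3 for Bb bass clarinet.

Written C4 sounds as Bb2 on the Bb bass clarinet, so concert pitches are written a major ninth up.
G4 becomes A5
G#4 becomes A#5
E4 becomes F#5
Gb5 becomes Ab6
B#4 becomes C##6
Ab3 becomes Bb4

A5 A#5 F#5 Ab6 C##6 Bb4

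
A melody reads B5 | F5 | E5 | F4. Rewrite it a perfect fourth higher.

E6 Bb5 A5 Bb4

B5 to E6
F5 to Bb5
E5 to A5
F4 to Bb4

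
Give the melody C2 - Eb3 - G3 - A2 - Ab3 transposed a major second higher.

D2 F3 A3 B2 Bb3

C2 up a major second is D2.
Eb3: a second up reaches F, and 2 semitones makes it F3.
G3 up a major second is A3.
A2: a second up reaches B, and 2 semitones makes it B2.
Ab3: a second up reaches B, and 2 semitones makes it Bb3.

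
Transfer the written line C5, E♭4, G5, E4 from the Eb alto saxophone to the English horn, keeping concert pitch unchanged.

Bb4 Db4 F5 D4

First find concert pitch: the Eb alto saxophone sounds a major sixth below written, so C5 E♭4 G5 E4 sounds Eb4 Gb3 Bb4 G3.
Then write for English horn: it sounds a perfect fifth below written, so the part must be a perfect fifth above concert.
Eb4 → Bb4
Gb3 → Db4
Bb4 → F5
G3 → D4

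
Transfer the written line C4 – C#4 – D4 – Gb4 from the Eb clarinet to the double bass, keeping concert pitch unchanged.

Eb5 E5 F5 Bbb5

First find concert pitch: the Eb clarinet sounds a minor third above written, so C4 C#4 D4 Gb4 sounds Eb4 E4 F4 Bbb4.
Then write for double bass: it sounds a perfect octave below written, so the part must be a perfect octave above concert.
Eb4 → Eb5
E4 → E5
F4 → F5
Bbb4 → Bbb5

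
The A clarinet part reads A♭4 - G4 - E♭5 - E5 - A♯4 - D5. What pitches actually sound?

F4 E4 C5 C#5 F##4 B4

The A clarinet sounds a minor third below written, so transpose each written note down a minor third.
Ab4 gives F4
G4 gives E4
Eb5 gives C5
E5 gives C#5
A#4 gives F##4
D5 gives B4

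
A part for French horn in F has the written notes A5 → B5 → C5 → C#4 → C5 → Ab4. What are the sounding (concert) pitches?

Written C4 on the French horn in F sounds as F3, a perfect fifth lower; apply that shift to every note.
A5 -> D5
B5 -> E5
C5 -> F4
C#4 -> F#3
C5 -> F4
Ab4 -> Db4

D5 E5 F4 F#3 F4 Db4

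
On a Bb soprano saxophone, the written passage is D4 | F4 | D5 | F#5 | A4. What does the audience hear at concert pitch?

C4 Eb4 C5 E5 G4

The Bb soprano saxophone sounds a major second below written, so transpose each written note down a major second.
D4 → C4
F4 → Eb4
D5 → C5
F#5 → E5
A4 → G4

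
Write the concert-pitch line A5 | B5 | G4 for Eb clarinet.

Written C4 sounds as Eb4 on the Eb clarinet, so concert pitches are written a minor third down.
A5 gives F#5
B5 gives G#5
G4 gives E4

F#5 G#5 E4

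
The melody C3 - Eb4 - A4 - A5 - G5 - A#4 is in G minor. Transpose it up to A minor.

From G up to A is a major second; apply that to each pitch.
C3 -> D3
Eb4 -> F4
A4 -> B4
A5 -> B5
G5 -> A5
A#4 -> B#4

D3 F4 B4 B5 A5 B#4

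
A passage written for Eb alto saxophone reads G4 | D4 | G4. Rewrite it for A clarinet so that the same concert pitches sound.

Db4 Ab3 Db4

First find concert pitch: the Eb alto saxophone sounds a major sixth below written, so G4 D4 G4 sounds Bb3 F3 Bb3.
Then write for A clarinet: it sounds a minor third below written, so the part must be a minor third above concert.
Bb3 → Db4
F3 → Ab3
Bb3 → Db4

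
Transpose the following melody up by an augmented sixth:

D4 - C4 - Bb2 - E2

D4: a sixth up reaches B, and 10 semitones makes it B#4.
C4 up an augmented sixth is A#4.
Bb2: a sixth up reaches G, and 10 semitones makes it G#3.
E2: a sixth up reaches C, and 10 semitones makes it C##3.

B#4 A#4 G#3 C##3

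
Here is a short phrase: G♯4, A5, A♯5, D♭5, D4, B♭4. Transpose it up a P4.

C#5 D6 D#6 Gb5 G4 Eb5

G#4: a fourth up reaches C, and 5 semitones makes it C#5.
A perfect fourth up from A5 gives D6.
A#5: a fourth up reaches D, and 5 semitones makes it D#6.
Db5 up a perfect fourth is Gb5.
D4 up a perfect fourth is G4.
Bb4: a fourth up reaches E, and 5 semitones makes it Eb5.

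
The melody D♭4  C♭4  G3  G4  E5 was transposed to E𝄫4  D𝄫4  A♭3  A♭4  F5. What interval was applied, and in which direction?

up a minor second

Take the first pair: Db4 → Ebb4. D to E spans 2 letter names, so the interval is some kind of second.
Db4 to Ebb4 is 1 semitone, which makes it a minor second; the second version is higher, so the direction is up.
Checking another pair — E5 → F5 — gives the same interval.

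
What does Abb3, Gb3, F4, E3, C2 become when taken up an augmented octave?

Ab4 G4 F#5 E#4 C#3

Abb3 → Ab4
Gb3 → G4
F4 → F#5
E3 → E#4
C2 → C#3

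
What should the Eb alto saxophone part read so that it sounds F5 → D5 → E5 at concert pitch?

The Eb alto saxophone sounds a major sixth below written, so the written part must be a major sixth above concert — transpose each note up.
F5 becomes D6
D5 becomes B5
E5 becomes C#6

D6 B5 C#6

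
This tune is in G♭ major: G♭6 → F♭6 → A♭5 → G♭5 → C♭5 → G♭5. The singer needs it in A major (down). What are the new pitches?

G♭ major to A major down is a diminished seventh, so every note moves down by that interval.
Gb6 gives A5
Fb6 gives G5
Ab5 gives B4
Gb5 gives A4
Cb5 gives D4
Gb5 gives A4

A5 G5 B4 A4 D4 A4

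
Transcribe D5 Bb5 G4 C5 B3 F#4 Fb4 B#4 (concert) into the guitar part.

Written C4 sounds as C3 on the guitar, so concert pitches are written a perfect octave up.
D5 → D6
Bb5 → Bb6
G4 → G5
C5 → C6
B3 → B4
F#4 → F#5
Fb4 → Fb5
B#4 → B#5

D6 Bb6 G5 C6 B4 F#5 Fb5 B#5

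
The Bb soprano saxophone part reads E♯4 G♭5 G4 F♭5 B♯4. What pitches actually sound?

The Bb soprano saxophone sounds a major second below written, so transpose each written note down a major second.
E#4 -> D#4
Gb5 -> Fb5
G4 -> F4
Fb5 -> Ebb5
B#4 -> A#4

D#4 Fb5 F4 Ebb5 A#4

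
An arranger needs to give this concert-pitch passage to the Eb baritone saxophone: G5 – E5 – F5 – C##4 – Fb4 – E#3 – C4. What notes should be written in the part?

The Eb baritone saxophone sounds a major thirteenth below written, so the written part must be a major thirteenth above concert — transpose each note up.
G5 -> E7
E5 -> C#7
F5 -> D7
C##4 -> A##5
Fb4 -> Db6
E#3 -> C##5
C4 -> A5

E7 C#7 D7 A##5 Db6 C##5 A5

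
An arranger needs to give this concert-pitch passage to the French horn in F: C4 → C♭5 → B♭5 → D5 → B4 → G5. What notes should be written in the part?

G4 Gb5 F6 A5 F#5 D6

The French horn in F sounds a perfect fifth below written, so the written part must be a perfect fifth above concert — transpose each note up.
C4 -> G4
Cb5 -> Gb5
Bb5 -> F6
D5 -> A5
B4 -> F#5
G5 -> D6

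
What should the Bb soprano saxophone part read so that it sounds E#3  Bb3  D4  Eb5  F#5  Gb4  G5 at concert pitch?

F##3 C4 E4 F5 G#5 Ab4 A5

The Bb soprano saxophone sounds a major second below written, so the written part must be a major second above concert — transpose each note up.
E#3 to F##3
Bb3 to C4
D4 to E4
Eb5 to F5
F#5 to G#5
Gb4 to Ab4
G5 to A5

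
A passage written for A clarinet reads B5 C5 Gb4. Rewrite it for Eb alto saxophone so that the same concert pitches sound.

E#6 F#5 C5

First find concert pitch: the A clarinet sounds a minor third below written, so B5 C5 Gb4 sounds G#5 A4 Eb4.
Then write for Eb alto saxophone: it sounds a major sixth below written, so the part must be a major sixth above concert.
G#5 → E#6
A4 → F#5
Eb4 → C5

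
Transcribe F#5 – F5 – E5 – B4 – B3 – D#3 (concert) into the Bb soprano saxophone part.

G#5 G5 F#5 C#5 C#4 E#3

The Bb soprano saxophone sounds a major second below written, so the written part must be a major second above concert — transpose each note up.
F#5 → G#5
F5 → G5
E5 → F#5
B4 → C#5
B3 → C#4
D#3 → E#3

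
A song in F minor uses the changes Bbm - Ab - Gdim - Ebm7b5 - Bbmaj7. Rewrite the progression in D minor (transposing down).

F minor down to D minor is a minor third; each chord root moves by that interval while the quality stays the same.
Bbm: root Bb down a minor third → G, giving Gm.
Ab: root Ab down a minor third → F, giving F.
Gdim: root G down a minor third → E, giving Edim.
Ebm7b5: root Eb down a minor third → C, giving Cm7b5.
Bbmaj7: root Bb down a minor third → G, giving Gmaj7.

Gm F Edim Cm7b5 Gmaj7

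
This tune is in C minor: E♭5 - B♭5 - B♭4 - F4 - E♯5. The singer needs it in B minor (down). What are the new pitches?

D5 A5 A4 E4 D##5

From C down to B is a minor second; apply that to each pitch.
Eb5 -> D5
Bb5 -> A5
Bb4 -> A4
F4 -> E4
E#5 -> D##5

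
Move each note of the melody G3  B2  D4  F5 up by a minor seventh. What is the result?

G3 to F4
B2 to A3
D4 to C5
F5 to Eb6

F4 A3 C5 Eb6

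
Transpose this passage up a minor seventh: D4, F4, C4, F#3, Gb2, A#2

C5 Eb5 Bb4 E4 Fb3 G#3

D4 to C5
F4 to Eb5
C4 to Bb4
F#3 to E4
Gb2 to Fb3
A#2 to G#3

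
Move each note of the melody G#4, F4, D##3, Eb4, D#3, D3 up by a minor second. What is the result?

A4 Gb4 E#3 Fb4 E3 Eb3

G#4 → A4
F4 → Gb4
D##3 → E#3
Eb4 → Fb4
D#3 → E3
D3 → Eb3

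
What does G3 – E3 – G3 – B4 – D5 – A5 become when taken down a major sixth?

G3 down a major sixth is Bb2.
E3 down a major sixth is G2.
A major sixth down from G3 gives Bb2.
B4 down a major sixth is D4.
D5: a sixth down reaches F, and 9 semitones makes it F4.
A5: a sixth down reaches C, and 9 semitones makes it C5.

Bb2 G2 Bb2 D4 F4 C5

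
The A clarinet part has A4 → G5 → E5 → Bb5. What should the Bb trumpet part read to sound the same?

First find concert pitch: the A clarinet sounds a minor third below written, so A4 G5 E5 Bb5 sounds F#4 E5 C#5 G5.
Then write for Bb trumpet: it sounds a major second below written, so the part must be a major second above concert.
F#4 → G#4
E5 → F#5
C#5 → D#5
G5 → A5

G#4 F#5 D#5 A5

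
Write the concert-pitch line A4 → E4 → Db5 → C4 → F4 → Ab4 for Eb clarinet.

The Eb clarinet sounds a minor third above written, so the written part must be a minor third below concert — transpose each note down.
A4 gives F#4
E4 gives C#4
Db5 gives Bb4
C4 gives A3
F4 gives D4
Ab4 gives F4

F#4 C#4 Bb4 A3 D4 F4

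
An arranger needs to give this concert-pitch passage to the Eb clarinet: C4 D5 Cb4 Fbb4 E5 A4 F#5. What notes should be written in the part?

A3 B4 Ab3 Dbb4 C#5 F#4 D#5

Written C4 sounds as Eb4 on the Eb clarinet, so concert pitches are written a minor third down.
C4 → A3
D5 → B4
Cb4 → Ab3
Fbb4 → Dbb4
E5 → C#5
A4 → F#4
F#5 → D#5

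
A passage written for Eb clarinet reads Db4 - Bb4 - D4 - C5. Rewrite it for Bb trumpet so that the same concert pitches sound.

Gb4 Eb5 G4 F5

First find concert pitch: the Eb clarinet sounds a minor third above written, so Db4 Bb4 D4 C5 sounds Fb4 Db5 F4 Eb5.
Then write for Bb trumpet: it sounds a major second below written, so the part must be a major second above concert.
Fb4 → Gb4
Db5 → Eb5
F4 → G4
Eb5 → F5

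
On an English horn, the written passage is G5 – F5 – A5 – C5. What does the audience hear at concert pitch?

Written C4 on the English horn sounds as F3, a perfect fifth lower; apply that shift to every note.
G5 → C5
F5 → Bb4
A5 → D5
C5 → F4

C5 Bb4 D5 F4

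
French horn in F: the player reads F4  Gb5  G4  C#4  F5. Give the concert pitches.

Bb3 Cb5 C4 F#3 Bb4

The French horn in F sounds a perfect fifth below written, so transpose each written note down a perfect fifth.
F4 becomes Bb3
Gb5 becomes Cb5
G4 becomes C4
C#4 becomes F#3
F5 becomes Bb4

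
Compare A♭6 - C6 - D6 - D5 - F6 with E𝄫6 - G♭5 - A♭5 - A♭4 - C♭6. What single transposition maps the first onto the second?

From Ab6 to Ebb6 is 4 letter names — a fourth of some quality.
Ebb6 to Ab6 is 6 semitones, which makes it an augmented fourth; the second version is lower, so the direction is down.
Checking another pair — F6 → Cb6 — gives the same interval.

down an augmented fourth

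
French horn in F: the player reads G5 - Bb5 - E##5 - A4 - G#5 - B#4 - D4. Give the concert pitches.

C5 Eb5 A##4 D4 C#5 E#4 G3

The French horn in F sounds a perfect fifth below written, so transpose each written note down a perfect fifth.
G5 to C5
Bb5 to Eb5
E##5 to A##4
A4 to D4
G#5 to C#5
B#4 to E#4
D4 to G3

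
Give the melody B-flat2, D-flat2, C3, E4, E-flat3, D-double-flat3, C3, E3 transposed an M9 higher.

A major ninth up from Bb2 gives C4.
Db2 up a major ninth is Eb3.
A major ninth up from C3 gives D4.
E4: a ninth up reaches F, and 14 semitones makes it F#5.
A major ninth up from Eb3 gives F4.
Dbb3 up a major ninth is Ebb4.
A major ninth up from C3 gives D4.
E3: a ninth up reaches F, and 14 semitones makes it F#4.

C4 Eb3 D4 F#5 F4 Ebb4 D4 F#4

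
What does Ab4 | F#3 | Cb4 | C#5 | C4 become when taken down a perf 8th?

Ab3 F#2 Cb3 C#4 C3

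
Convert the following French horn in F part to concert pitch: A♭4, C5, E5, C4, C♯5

Db4 F4 A4 F3 F#4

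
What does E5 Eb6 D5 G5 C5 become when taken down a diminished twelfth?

A#3 A4 G#3 C#4 F#3

A diminished twelfth down from E5 gives A#3.
A diminished twelfth down from Eb6 gives A4.
D5: a twelfth down reaches G, and 18 semitones makes it G#3.
G5: a twelfth down reaches C, and 18 semitones makes it C#4.
C5 down a diminished twelfth is F#3.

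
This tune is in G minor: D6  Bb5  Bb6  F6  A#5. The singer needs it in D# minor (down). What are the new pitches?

A#5 F#5 F#6 C#6 E##5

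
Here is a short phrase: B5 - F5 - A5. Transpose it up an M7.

A#6 E6 G#6

B5 → A#6
F5 → E6
A5 → G#6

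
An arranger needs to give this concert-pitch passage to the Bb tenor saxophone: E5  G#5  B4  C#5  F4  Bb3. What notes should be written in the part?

The Bb tenor saxophone sounds a major ninth below written, so the written part must be a major ninth above concert — transpose each note up.
E5 gives F#6
G#5 gives A#6
B4 gives C#6
C#5 gives D#6
F4 gives G5
Bb3 gives C5

F#6 A#6 C#6 D#6 G5 C5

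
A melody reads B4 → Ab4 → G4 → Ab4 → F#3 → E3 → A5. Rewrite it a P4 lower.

B4 -> F#4
Ab4 -> Eb4
G4 -> D4
Ab4 -> Eb4
F#3 -> C#3
E3 -> B2
A5 -> E5

F#4 Eb4 D4 Eb4 C#3 B2 E5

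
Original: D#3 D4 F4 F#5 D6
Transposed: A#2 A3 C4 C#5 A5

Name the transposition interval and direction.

down a perfect fourth

From D#3 to A#2 is 4 letter names — a fourth of some quality.
A#2 to D#3 is 5 semitones, which makes it a perfect fourth; the second version is lower, so the direction is down.
Checking another pair — D6 → A5 — gives the same interval.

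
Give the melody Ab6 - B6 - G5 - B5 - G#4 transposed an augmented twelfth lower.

Ab6: a twelfth down reaches D, and 20 semitones makes it Dbb5.
An augmented twelfth down from B6 gives Eb5.
G5 down an augmented twelfth is Cb4.
B5: a twelfth down reaches E, and 20 semitones makes it Eb4.
G#4: a twelfth down reaches C, and 20 semitones makes it C3.

Dbb5 Eb5 Cb4 Eb4 C3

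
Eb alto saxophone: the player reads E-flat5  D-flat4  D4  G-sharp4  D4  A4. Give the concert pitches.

Written C4 on the Eb alto saxophone sounds as Eb3, a major sixth lower; apply that shift to every note.
Eb5 becomes Gb4
Db4 becomes Fb3
D4 becomes F3
G#4 becomes B3
D4 becomes F3
A4 becomes C4

Gb4 Fb3 F3 B3 F3 C4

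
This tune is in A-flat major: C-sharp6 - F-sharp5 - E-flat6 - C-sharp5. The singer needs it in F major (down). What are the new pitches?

A#5 D#5 C6 A#4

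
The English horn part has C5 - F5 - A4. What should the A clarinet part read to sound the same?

Ab4 Db5 F4

First find concert pitch: the English horn sounds a perfect fifth below written, so C5 F5 A4 sounds F4 Bb4 D4.
Then write for A clarinet: it sounds a minor third below written, so the part must be a minor third above concert.
F4 → Ab4
Bb4 → Db5
D4 → F4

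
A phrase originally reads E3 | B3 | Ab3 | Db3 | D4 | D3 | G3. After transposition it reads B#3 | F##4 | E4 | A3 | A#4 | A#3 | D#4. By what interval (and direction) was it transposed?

up an augmented fifth

From E3 to B#3 is 5 letter names — a fifth of some quality.
E3 to B#3 is 8 semitones, which makes it an augmented fifth; the second version is higher, so the direction is up.
Checking another pair — G3 → D#4 — gives the same interval.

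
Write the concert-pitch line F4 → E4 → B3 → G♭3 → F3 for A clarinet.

Ab4 G4 D4 Bbb3 Ab3

The A clarinet sounds a minor third below written, so the written part must be a minor third above concert — transpose each note up.
F4 to Ab4
E4 to G4
B3 to D4
Gb3 to Bbb3
F3 to Ab3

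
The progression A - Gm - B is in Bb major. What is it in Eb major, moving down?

Bb major down to Eb major is a perfect fifth; each chord root moves by that interval while the quality stays the same.
A: root A down a perfect fifth → D, giving D.
Gm: root G down a perfect fifth → C, giving Cm.
B: root B down a perfect fifth → E, giving E.

D Cm E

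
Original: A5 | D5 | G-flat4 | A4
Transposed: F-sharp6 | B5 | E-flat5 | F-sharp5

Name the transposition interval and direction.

up a major sixth

From A5 to F#6 is 6 letter names — a sixth of some quality.
A5 to F#6 is 9 semitones, which makes it a major sixth; the second version is higher, so the direction is up.
Checking another pair — A4 → F#5 — gives the same interval.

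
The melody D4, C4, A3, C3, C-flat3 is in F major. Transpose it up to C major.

A4 G4 E4 G3 Gb3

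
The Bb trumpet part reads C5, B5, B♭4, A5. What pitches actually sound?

Written C4 on the Bb trumpet sounds as Bb3, a major second lower; apply that shift to every note.
C5 to Bb4
B5 to A5
Bb4 to Ab4
A5 to G5

Bb4 A5 Ab4 G5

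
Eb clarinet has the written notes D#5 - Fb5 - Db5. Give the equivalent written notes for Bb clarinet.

First find concert pitch: the Eb clarinet sounds a minor third above written, so D#5 Fb5 Db5 sounds F#5 Abb5 Fb5.
Then write for Bb clarinet: it sounds a major second below written, so the part must be a major second above concert.
F#5 → G#5
Abb5 → Bbb5
Fb5 → Gb5

G#5 Bbb5 Gb5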